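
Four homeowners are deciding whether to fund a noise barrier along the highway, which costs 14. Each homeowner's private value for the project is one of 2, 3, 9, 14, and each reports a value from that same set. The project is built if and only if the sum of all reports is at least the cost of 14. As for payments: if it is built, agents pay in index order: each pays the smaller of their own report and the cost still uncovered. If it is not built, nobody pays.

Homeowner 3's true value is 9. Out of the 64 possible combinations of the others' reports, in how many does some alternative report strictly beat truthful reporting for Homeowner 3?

16

Others report (2, 2, 9): truth gives 0; report 2 gives 7 > 0. Violating.
Others report (2, 2, 14): truth gives 0; report 2 gives 7 > 0. Violating.
Others report (2, 3, 9): truth gives 0; report 2 gives 7 > 0. Violating.
Others report (2, 3, 14): truth gives 0; report 2 gives 7 > 0. Violating.
Others report (2, 2, 2): truth gives 0; no alternative beats it.
Others report (2, 2, 3): truth gives 0; no alternative beats it.
(Checking all 64 profiles: 16 have a profitable deviation, 48 do not.)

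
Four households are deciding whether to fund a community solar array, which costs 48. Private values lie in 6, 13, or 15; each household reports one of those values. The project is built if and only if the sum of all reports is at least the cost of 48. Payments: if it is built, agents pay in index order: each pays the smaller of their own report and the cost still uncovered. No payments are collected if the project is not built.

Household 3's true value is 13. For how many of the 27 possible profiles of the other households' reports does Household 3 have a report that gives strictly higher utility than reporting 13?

Others report (13, 15, 15): truth gives 0; report 6 gives 7 > 0. Violating.
Others report (15, 13, 15): truth gives 0; report 6 gives 7 > 0. Violating.
Others report (15, 15, 13): truth gives 0; report 6 gives 7 > 0. Violating.
Others report (15, 15, 15): truth gives 0; report 6 gives 7 > 0. Violating.
Others report (6, 6, 6): truth gives 0; no alternative beats it.
Others report (6, 6, 13): truth gives 0; no alternative beats it.
(Checking all 27 profiles: 4 have a profitable deviation, 23 do not.)

4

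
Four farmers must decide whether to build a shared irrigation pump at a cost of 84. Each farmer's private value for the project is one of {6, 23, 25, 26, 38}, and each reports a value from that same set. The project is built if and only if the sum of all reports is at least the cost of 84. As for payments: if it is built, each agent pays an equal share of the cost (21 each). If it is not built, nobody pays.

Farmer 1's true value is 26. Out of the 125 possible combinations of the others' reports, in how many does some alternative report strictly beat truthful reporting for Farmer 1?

Others report (6, 6, 38): truth gives 0; report 38 gives 5 > 0. Violating.
Others report (6, 23, 23): truth gives 0; report 38 gives 5 > 0. Violating.
Others report (6, 23, 25): truth gives 0; report 38 gives 5 > 0. Violating.
Others report (6, 23, 26): truth gives 0; report 38 gives 5 > 0. Violating.
Others report (6, 6, 6): truth gives 0; no alternative beats it.
Others report (6, 6, 23): truth gives 0; no alternative beats it.
(Checking all 125 profiles: 27 have a profitable deviation, 98 do not.)

27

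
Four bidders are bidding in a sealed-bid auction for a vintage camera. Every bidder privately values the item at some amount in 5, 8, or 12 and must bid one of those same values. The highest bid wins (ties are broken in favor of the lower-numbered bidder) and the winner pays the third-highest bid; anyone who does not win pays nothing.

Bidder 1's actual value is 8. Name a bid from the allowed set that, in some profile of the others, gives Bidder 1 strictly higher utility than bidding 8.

12

Suppose Bidder 2 bids 5, Bidder 3 bids 5 and Bidder 4 bids 12.
Bid 8: loses, pays 0, utility 0.
Bid 12: wins, pays 5, utility 8 - 5 = 3.
So bidding 12 beats truth here (3 > 0).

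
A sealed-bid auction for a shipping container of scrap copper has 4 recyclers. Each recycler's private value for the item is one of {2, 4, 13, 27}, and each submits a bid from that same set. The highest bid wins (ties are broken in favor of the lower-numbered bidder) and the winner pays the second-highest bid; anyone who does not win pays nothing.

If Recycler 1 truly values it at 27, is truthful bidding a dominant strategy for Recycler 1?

Yes

Check each profile of the others' bids and compare truth against every alternative bid.
Others bid (2, 2, 2): truth gives 25, best alternative gives 25.
Others bid (2, 2, 4): truth gives 23, best alternative gives 23.
Others bid (2, 4, 2): truth gives 23, best alternative gives 23.
Others bid (2, 4, 4): truth gives 23, best alternative gives 23.
Others bid (4, 2, 2): truth gives 23, best alternative gives 23.
Others bid (4, 2, 4): truth gives 23, best alternative gives 23.
(Remaining 58 profiles checked similarly; truth is weakly best in each.)
In every case the truthful bid is at least as good as any alternative, so it is a dominant strategy.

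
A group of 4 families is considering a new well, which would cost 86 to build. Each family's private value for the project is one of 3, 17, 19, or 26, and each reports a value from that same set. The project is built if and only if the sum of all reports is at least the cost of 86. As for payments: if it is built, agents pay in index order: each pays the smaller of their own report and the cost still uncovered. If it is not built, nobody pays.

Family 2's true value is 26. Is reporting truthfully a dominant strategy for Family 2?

No

Consider the case where Family 1 reports 17, Family 3 reports 26 and Family 4 reports 26.
Truthful report 26: project built, pays 26, utility 26 - 26 = 0.
Report 17 instead: project built, pays 17, utility 26 - 17 = 9.
Since 9 > 0, reporting 17 is strictly better here, so truthful reporting is not dominant.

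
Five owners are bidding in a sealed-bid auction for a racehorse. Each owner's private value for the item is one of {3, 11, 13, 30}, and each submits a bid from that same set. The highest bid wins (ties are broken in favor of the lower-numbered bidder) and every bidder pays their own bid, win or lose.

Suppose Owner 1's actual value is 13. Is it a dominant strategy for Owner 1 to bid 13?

No

Consider the case where Owner 2 bids 3, Owner 3 bids 3, Owner 4 bids 3 and Owner 5 bids 3.
Truthful bid 13: wins, pays 13, utility 13 - 13 = 0.
Bid 3 instead: wins, pays 3, utility 13 - 3 = 10.
Since 10 > 0, bidding 3 is strictly better here, so truthful bidding is not dominant.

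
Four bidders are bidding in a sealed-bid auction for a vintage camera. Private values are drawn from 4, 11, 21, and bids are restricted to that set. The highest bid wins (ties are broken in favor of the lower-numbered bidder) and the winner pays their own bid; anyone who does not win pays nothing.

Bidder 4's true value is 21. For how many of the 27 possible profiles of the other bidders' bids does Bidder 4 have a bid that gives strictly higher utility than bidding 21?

1

Others bid (4, 4, 4): truth gives 0; bid 11 gives 10 > 0. Violating.
Others bid (4, 4, 11): truth gives 0; no alternative beats it.
Others bid (4, 4, 21): truth gives 0; no alternative beats it.
(Checking all 27 profiles: 1 has a profitable deviation, 26 do not.)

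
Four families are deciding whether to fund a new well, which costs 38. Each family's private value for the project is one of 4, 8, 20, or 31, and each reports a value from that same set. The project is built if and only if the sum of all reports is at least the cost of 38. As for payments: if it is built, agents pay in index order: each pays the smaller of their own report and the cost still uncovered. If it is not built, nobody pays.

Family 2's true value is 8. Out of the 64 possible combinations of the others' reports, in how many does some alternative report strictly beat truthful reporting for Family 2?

47

Others report (4, 4, 31): truth gives 0; report 4 gives 4 > 0. Violating.
Others report (4, 8, 31): truth gives 0; report 4 gives 4 > 0. Violating.
Others report (4, 20, 20): truth gives 0; report 4 gives 4 > 0. Violating.
Others report (4, 20, 31): truth gives 0; report 4 gives 4 > 0. Violating.
Others report (4, 4, 4): truth gives 0; no alternative beats it.
Others report (4, 4, 8): truth gives 0; no alternative beats it.
(Checking all 64 profiles: 47 have a profitable deviation, 17 do not.)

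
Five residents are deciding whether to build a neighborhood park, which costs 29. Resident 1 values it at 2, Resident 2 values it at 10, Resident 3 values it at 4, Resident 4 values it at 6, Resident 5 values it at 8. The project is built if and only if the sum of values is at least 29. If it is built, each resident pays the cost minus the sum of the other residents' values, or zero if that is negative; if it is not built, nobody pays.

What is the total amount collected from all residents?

25

Total value 30 ≥ cost 29, so it is built.
Resident 1: others sum to 28; max(0, 29 - 28) = 1.
Resident 2: others sum to 20; max(0, 29 - 20) = 9.
Resident 3: others sum to 26; max(0, 29 - 26) = 3.
Resident 4: others sum to 24; max(0, 29 - 24) = 5.
Resident 5: others sum to 22; max(0, 29 - 22) = 7.
Total collected = 1 + 9 + 3 + 5 + 7 = 25.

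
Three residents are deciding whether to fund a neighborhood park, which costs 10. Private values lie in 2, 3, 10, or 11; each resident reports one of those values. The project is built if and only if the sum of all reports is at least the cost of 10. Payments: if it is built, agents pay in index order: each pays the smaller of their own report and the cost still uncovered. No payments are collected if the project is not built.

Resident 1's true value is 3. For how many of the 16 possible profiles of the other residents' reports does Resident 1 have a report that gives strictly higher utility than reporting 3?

12

Others report (2, 10): truth gives 0; report 2 gives 1 > 0. Violating.
Others report (2, 11): truth gives 0; report 2 gives 1 > 0. Violating.
Others report (3, 10): truth gives 0; report 2 gives 1 > 0. Violating.
Others report (3, 11): truth gives 0; report 2 gives 1 > 0. Violating.
Others report (2, 2): truth gives 0; no alternative beats it.
Others report (2, 3): truth gives 0; no alternative beats it.
(Checking all 16 profiles: 12 have a profitable deviation, 4 do not.)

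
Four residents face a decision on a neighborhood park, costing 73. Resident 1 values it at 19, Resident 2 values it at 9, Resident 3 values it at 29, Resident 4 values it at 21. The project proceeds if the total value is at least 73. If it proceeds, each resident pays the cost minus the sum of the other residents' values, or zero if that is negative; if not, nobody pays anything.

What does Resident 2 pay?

4

Total value 78 ≥ cost 73, so the project is built.
The other residents' values sum to 69.
Cost minus that sum is 73 - 69 = 4.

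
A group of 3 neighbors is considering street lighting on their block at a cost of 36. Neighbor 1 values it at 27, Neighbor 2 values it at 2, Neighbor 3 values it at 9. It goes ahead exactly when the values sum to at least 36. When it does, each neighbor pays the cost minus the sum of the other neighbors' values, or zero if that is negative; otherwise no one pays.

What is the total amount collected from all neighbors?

32

Total value 38 ≥ cost 36, so it is built.
Neighbor 1: others sum to 11; max(0, 36 - 11) = 25.
Neighbor 2: others sum to 36; max(0, 36 - 36) = 0.
Neighbor 3: others sum to 29; max(0, 36 - 29) = 7.
Total collected = 25 + 0 + 7 = 32.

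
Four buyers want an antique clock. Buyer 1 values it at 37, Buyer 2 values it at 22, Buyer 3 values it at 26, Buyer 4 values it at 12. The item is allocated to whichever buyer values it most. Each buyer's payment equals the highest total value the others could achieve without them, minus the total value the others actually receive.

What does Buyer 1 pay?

26

Buyer 1 has the highest value and receives the item.
Without Buyer 1, the item would go to the next-highest value, 26, so the others could achieve 26.
With Buyer 1 present and winning, the others receive nothing, so their total is 0.
Payment = 26 - 0 = 26.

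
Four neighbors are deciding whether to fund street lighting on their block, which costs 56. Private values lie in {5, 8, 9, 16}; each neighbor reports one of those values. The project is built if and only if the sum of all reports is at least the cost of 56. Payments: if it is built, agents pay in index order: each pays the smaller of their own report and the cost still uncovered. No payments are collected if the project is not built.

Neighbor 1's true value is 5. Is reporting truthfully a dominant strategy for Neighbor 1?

Check each profile of the others' reports and compare truth against every alternative report.
Others report (16, 16, 16): truth gives 0, best alternative gives -3.
Others report (5, 5, 5): truth gives 0, best alternative gives 0.
Others report (5, 5, 8): truth gives 0, best alternative gives 0.
Others report (5, 5, 9): truth gives 0, best alternative gives 0.
Others report (5, 5, 16): truth gives 0, best alternative gives 0.
Others report (5, 8, 5): truth gives 0, best alternative gives 0.
(Remaining 58 profiles checked similarly; truth is weakly best in each.)
In every case the truthful report is at least as good as any alternative, so it is a dominant strategy.

Yes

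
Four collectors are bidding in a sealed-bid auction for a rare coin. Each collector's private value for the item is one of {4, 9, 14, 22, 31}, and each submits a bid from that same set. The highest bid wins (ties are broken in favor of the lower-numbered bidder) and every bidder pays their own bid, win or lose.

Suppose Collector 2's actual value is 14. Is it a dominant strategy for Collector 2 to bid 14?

No

Consider the case where Collector 1 bids 4, Collector 3 bids 4 and Collector 4 bids 4.
Truthful bid 14: wins, pays 14, utility 14 - 14 = 0.
Bid 9 instead: wins, pays 9, utility 14 - 9 = 5.
Since 5 > 0, bidding 9 is strictly better here, so truthful bidding is not dominant.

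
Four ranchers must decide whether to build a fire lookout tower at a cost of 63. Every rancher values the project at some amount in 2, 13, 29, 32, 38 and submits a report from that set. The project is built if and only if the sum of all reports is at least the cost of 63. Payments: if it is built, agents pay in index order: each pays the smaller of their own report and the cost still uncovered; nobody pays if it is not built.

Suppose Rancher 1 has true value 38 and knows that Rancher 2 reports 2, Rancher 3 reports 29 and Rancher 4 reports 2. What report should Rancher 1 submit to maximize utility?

32

Report 2: project not built, utility 0.
Report 13: project not built, utility 0.
Report 29: project not built, utility 0.
Report 32: project built, pays 32, utility 38 - 32 = 6.
Report 38: project built, pays 38, utility 38 - 38 = 0.
The best choice is 32 with utility 6.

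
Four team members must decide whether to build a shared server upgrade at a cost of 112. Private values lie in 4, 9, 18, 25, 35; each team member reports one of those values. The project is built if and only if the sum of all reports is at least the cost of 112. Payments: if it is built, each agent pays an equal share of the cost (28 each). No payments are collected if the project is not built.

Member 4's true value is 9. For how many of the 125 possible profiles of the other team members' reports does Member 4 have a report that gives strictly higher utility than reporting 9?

Others report (35, 35, 35): truth gives -19; report 4 gives 0 > -19. Violating.
Others report (4, 4, 4): truth gives 0; no alternative beats it.
Others report (4, 4, 9): truth gives 0; no alternative beats it.
(Checking all 125 profiles: 1 has a profitable deviation, 124 do not.)

1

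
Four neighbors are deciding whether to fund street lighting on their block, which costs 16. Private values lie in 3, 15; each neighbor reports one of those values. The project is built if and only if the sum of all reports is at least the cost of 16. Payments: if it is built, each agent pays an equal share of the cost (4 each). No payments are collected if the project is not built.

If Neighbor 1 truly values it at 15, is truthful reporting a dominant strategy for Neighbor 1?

Yes

Check each profile of the others' reports and compare truth against every alternative report.
Others report (3, 3, 3): truth gives 11, best alternative gives 0.
Others report (3, 3, 15): truth gives 11, best alternative gives 11.
Others report (3, 15, 3): truth gives 11, best alternative gives 11.
Others report (3, 15, 15): truth gives 11, best alternative gives 11.
Others report (15, 3, 3): truth gives 11, best alternative gives 11.
Others report (15, 3, 15): truth gives 11, best alternative gives 11.
(Remaining 2 profiles checked similarly; truth is weakly best in each.)
In every case the truthful report is at least as good as any alternative, so it is a dominant strategy.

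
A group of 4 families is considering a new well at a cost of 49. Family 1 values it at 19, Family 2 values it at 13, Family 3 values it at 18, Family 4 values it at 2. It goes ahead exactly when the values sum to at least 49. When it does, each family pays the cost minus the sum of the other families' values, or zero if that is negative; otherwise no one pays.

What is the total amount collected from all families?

41

Total value 52 ≥ cost 49, so it is built.
Family 1: others sum to 33; max(0, 49 - 33) = 16.
Family 2: others sum to 39; max(0, 49 - 39) = 10.
Family 3: others sum to 34; max(0, 49 - 34) = 15.
Family 4: others sum to 50; max(0, 49 - 50) = 0.
Total collected = 16 + 10 + 15 + 0 = 41.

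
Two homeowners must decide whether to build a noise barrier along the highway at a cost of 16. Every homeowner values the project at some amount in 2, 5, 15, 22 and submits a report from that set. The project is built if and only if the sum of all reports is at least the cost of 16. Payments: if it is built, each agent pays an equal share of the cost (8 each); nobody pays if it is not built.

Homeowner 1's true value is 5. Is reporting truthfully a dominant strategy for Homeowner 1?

Check each profile of the others' reports and compare truth against every alternative report.
Others report (15): truth gives -3, best alternative gives -3.
Others report (22): truth gives -3, best alternative gives -3.
Others report (2): truth gives 0, best alternative gives 0.
Others report (5): truth gives 0, best alternative gives 0.
In every case the truthful report is at least as good as any alternative, so it is a dominant strategy.

Yes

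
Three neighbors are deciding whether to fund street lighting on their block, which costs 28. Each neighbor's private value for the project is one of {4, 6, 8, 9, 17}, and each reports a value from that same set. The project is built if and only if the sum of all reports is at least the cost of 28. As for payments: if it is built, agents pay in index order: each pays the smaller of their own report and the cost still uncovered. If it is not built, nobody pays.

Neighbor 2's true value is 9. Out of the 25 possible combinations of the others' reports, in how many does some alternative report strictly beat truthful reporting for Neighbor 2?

Others report (4, 17): truth gives 0; report 8 gives 1 > 0. Violating.
Others report (6, 17): truth gives 0; report 6 gives 3 > 0. Violating.
Others report (8, 17): truth gives 0; report 4 gives 5 > 0. Violating.
Others report (9, 17): truth gives 0; report 4 gives 5 > 0. Violating.
Others report (4, 4): truth gives 0; no alternative beats it.
Others report (4, 6): truth gives 0; no alternative beats it.
(Checking all 25 profiles: 9 have a profitable deviation, 16 do not.)

9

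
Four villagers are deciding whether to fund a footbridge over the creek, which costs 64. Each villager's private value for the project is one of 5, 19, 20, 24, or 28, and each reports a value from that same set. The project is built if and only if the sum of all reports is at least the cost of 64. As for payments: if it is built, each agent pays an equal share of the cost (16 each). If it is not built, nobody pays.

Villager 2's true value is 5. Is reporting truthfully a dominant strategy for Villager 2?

Check each profile of the others' reports and compare truth against every alternative report.
Others report (5, 19, 24): truth gives 0, best alternative gives -11.
Others report (5, 19, 28): truth gives 0, best alternative gives -11.
Others report (5, 20, 20): truth gives 0, best alternative gives -11.
Others report (5, 20, 24): truth gives 0, best alternative gives -11.
Others report (5, 20, 28): truth gives 0, best alternative gives -11.
Others report (5, 24, 19): truth gives 0, best alternative gives -11.
(Remaining 119 profiles checked similarly; truth is weakly best in each.)
In every case the truthful report is at least as good as any alternative, so it is a dominant strategy.

Yes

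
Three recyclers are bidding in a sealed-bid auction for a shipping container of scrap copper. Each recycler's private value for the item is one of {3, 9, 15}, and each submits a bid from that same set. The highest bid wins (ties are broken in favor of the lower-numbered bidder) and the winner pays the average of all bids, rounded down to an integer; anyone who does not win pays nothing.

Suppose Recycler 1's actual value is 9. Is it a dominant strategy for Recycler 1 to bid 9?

No

Consider the case where Recycler 2 bids 3 and Recycler 3 bids 3.
Truthful bid 9: wins, pays 5, utility 9 - 5 = 4.
Bid 3 instead: wins, pays 3, utility 9 - 3 = 6.
Since 6 > 4, bidding 3 is strictly better here, so truthful bidding is not dominant.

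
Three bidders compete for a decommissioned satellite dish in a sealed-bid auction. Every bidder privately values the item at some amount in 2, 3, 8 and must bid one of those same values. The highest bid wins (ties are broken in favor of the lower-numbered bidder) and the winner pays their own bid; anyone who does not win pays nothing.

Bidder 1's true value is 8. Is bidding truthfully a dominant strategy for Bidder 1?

No

Consider the case where Bidder 2 bids 2 and Bidder 3 bids 2.
Truthful bid 8: wins, pays 8, utility 8 - 8 = 0.
Bid 2 instead: wins, pays 2, utility 8 - 2 = 6.
Since 6 > 0, bidding 2 is strictly better here, so truthful bidding is not dominant.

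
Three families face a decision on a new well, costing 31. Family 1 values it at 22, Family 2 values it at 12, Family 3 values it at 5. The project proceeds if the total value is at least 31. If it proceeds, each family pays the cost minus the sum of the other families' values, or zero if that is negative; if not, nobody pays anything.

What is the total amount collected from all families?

Total value 39 ≥ cost 31, so it is built.
Family 1: others sum to 17; max(0, 31 - 17) = 14.
Family 2: others sum to 27; max(0, 31 - 27) = 4.
Family 3: others sum to 34; max(0, 31 - 34) = 0.
Total collected = 14 + 4 + 0 = 18.

18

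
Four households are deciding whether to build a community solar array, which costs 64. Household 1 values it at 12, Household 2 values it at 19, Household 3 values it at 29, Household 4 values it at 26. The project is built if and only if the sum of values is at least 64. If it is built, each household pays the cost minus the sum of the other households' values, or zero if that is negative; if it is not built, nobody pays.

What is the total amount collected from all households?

11

Total value 86 ≥ cost 64, so it is built.
Household 1: others sum to 74; max(0, 64 - 74) = 0.
Household 2: others sum to 67; max(0, 64 - 67) = 0.
Household 3: others sum to 57; max(0, 64 - 57) = 7.
Household 4: others sum to 60; max(0, 64 - 60) = 4.
Total collected = 0 + 0 + 7 + 4 = 11.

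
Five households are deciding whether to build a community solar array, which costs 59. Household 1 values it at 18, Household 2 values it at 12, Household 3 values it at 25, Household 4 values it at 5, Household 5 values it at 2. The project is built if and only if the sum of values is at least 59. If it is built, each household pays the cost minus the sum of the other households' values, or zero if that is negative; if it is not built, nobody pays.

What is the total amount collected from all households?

48

Total value 62 ≥ cost 59, so it is built.
Household 1: others sum to 44; max(0, 59 - 44) = 15.
Household 2: others sum to 50; max(0, 59 - 50) = 9.
Household 3: others sum to 37; max(0, 59 - 37) = 22.
Household 4: others sum to 57; max(0, 59 - 57) = 2.
Household 5: others sum to 60; max(0, 59 - 60) = 0.
Total collected = 15 + 9 + 22 + 2 + 0 = 48.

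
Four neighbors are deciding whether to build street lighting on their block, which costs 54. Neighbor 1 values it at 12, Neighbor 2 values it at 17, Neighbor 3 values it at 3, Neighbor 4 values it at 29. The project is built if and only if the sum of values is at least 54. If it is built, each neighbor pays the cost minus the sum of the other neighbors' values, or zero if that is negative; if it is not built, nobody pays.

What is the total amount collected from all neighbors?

Total value 61 ≥ cost 54, so it is built.
Neighbor 1: others sum to 49; max(0, 54 - 49) = 5.
Neighbor 2: others sum to 44; max(0, 54 - 44) = 10.
Neighbor 3: others sum to 58; max(0, 54 - 58) = 0.
Neighbor 4: others sum to 32; max(0, 54 - 32) = 22.
Total collected = 5 + 10 + 0 + 22 = 37.

37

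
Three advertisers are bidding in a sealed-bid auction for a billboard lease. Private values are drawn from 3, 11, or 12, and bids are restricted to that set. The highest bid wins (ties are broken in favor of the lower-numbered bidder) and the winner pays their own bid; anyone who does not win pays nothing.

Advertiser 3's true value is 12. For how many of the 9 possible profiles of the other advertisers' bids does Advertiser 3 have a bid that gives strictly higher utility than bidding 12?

1

Others bid (3, 3): truth gives 0; bid 11 gives 1 > 0. Violating.
Others bid (3, 11): truth gives 0; no alternative beats it.
Others bid (3, 12): truth gives 0; no alternative beats it.
(Checking all 9 profiles: 1 has a profitable deviation, 8 do not.)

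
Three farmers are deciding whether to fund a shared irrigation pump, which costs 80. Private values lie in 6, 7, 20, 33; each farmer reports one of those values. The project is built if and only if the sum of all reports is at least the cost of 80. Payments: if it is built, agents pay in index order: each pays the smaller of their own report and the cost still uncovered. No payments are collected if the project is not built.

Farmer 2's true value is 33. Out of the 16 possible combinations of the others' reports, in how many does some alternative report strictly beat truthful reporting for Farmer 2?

1

Others report (33, 33): truth gives 0; report 20 gives 13 > 0. Violating.
Others report (6, 6): truth gives 0; no alternative beats it.
Others report (6, 7): truth gives 0; no alternative beats it.
(Checking all 16 profiles: 1 has a profitable deviation, 15 do not.)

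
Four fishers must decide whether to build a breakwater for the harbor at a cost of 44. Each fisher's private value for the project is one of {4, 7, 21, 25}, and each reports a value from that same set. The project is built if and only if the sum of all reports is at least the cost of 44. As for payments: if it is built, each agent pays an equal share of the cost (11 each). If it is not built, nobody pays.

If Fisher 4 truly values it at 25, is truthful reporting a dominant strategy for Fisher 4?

Check each profile of the others' reports and compare truth against every alternative report.
Others report (7, 7, 7): truth gives 14, best alternative gives 0.
Others report (4, 4, 21): truth gives 14, best alternative gives 14.
Others report (4, 4, 25): truth gives 14, best alternative gives 14.
Others report (4, 7, 21): truth gives 14, best alternative gives 14.
Others report (4, 7, 25): truth gives 14, best alternative gives 14.
Others report (4, 21, 4): truth gives 14, best alternative gives 14.
(Remaining 58 profiles checked similarly; truth is weakly best in each.)
In every case the truthful report is at least as good as any alternative, so it is a dominant strategy.

Yes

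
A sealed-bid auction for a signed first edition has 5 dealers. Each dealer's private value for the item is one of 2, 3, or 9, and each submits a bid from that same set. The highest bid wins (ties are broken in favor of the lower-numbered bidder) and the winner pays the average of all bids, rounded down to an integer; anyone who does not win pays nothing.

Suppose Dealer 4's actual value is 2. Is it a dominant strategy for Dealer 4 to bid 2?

Check each profile of the others' bids and compare truth against every alternative bid.
Others bid (2, 2, 2, 2): truth gives 0, best alternative gives 0.
Others bid (2, 2, 2, 3): truth gives 0, best alternative gives 0.
Others bid (2, 2, 2, 9): truth gives 0, best alternative gives 0.
Others bid (2, 2, 3, 2): truth gives 0, best alternative gives 0.
Others bid (2, 2, 3, 3): truth gives 0, best alternative gives 0.
Others bid (2, 2, 3, 9): truth gives 0, best alternative gives 0.
(Remaining 75 profiles checked similarly; truth is weakly best in each.)
In every case the truthful bid is at least as good as any alternative, so it is a dominant strategy.

Yes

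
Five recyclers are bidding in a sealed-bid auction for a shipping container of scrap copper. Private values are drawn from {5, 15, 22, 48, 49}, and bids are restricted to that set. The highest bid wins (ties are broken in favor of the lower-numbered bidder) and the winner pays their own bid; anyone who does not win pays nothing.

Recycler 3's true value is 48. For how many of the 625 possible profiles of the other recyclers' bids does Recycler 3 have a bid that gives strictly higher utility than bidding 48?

Others bid (5, 5, 5, 5): truth gives 0; bid 15 gives 33 > 0. Violating.
Others bid (5, 5, 5, 15): truth gives 0; bid 15 gives 33 > 0. Violating.
Others bid (5, 5, 5, 22): truth gives 0; bid 22 gives 26 > 0. Violating.
Others bid (5, 5, 15, 5): truth gives 0; bid 15 gives 33 > 0. Violating.
Others bid (5, 5, 5, 48): truth gives 0; no alternative beats it.
Others bid (5, 5, 5, 49): truth gives 0; no alternative beats it.
(Checking all 625 profiles: 36 have a profitable deviation, 589 do not.)

36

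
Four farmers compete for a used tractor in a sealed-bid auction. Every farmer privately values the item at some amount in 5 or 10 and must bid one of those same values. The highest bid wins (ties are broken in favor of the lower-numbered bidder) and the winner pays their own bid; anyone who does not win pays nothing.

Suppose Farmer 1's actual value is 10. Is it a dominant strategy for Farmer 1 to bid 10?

No

Consider the case where Farmer 2 bids 5, Farmer 3 bids 5 and Farmer 4 bids 5.
Truthful bid 10: wins, pays 10, utility 10 - 10 = 0.
Bid 5 instead: wins, pays 5, utility 10 - 5 = 5.
Since 5 > 0, bidding 5 is strictly better here, so truthful bidding is not dominant.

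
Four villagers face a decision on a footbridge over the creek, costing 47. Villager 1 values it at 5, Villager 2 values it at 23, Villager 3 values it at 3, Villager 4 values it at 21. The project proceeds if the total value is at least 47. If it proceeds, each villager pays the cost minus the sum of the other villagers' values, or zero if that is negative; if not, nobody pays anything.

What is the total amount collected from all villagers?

Total value 52 ≥ cost 47, so it is built.
Villager 1: others sum to 47; max(0, 47 - 47) = 0.
Villager 2: others sum to 29; max(0, 47 - 29) = 18.
Villager 3: others sum to 49; max(0, 47 - 49) = 0.
Villager 4: others sum to 31; max(0, 47 - 31) = 16.
Total collected = 0 + 18 + 0 + 16 = 34.

34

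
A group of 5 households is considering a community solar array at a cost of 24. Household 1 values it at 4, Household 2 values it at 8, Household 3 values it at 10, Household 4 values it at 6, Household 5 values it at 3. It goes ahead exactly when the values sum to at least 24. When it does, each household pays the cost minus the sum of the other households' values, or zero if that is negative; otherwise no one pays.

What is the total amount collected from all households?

4

Total value 31 ≥ cost 24, so it is built.
Household 1: others sum to 27; max(0, 24 - 27) = 0.
Household 2: others sum to 23; max(0, 24 - 23) = 1.
Household 3: others sum to 21; max(0, 24 - 21) = 3.
Household 4: others sum to 25; max(0, 24 - 25) = 0.
Household 5: others sum to 28; max(0, 24 - 28) = 0.
Total collected = 0 + 1 + 3 + 0 + 0 = 4.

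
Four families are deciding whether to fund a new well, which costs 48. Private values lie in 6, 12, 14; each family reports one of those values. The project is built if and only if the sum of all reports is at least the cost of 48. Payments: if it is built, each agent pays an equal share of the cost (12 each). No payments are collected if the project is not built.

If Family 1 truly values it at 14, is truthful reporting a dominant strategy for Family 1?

Check each profile of the others' reports and compare truth against every alternative report.
Others report (6, 14, 14): truth gives 2, best alternative gives 0.
Others report (14, 6, 14): truth gives 2, best alternative gives 0.
Others report (14, 14, 6): truth gives 2, best alternative gives 0.
Others report (12, 12, 12): truth gives 2, best alternative gives 2.
Others report (12, 12, 14): truth gives 2, best alternative gives 2.
Others report (12, 14, 12): truth gives 2, best alternative gives 2.
(Remaining 21 profiles checked similarly; truth is weakly best in each.)
In every case the truthful report is at least as good as any alternative, so it is a dominant strategy.

Yes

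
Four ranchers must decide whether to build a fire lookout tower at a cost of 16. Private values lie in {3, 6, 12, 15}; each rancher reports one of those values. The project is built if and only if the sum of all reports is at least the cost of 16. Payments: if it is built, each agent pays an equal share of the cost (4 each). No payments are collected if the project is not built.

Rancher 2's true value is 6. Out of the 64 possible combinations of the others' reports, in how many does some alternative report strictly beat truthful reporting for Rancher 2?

1

Others report (3, 3, 3): truth gives 0; report 12 gives 2 > 0. Violating.
Others report (3, 3, 6): truth gives 2; no alternative beats it.
Others report (3, 3, 12): truth gives 2; no alternative beats it.
(Checking all 64 profiles: 1 has a profitable deviation, 63 do not.)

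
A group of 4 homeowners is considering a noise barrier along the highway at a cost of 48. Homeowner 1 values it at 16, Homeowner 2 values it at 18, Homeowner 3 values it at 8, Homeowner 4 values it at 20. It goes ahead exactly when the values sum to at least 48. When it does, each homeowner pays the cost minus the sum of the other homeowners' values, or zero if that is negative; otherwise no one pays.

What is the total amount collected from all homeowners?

12

Total value 62 ≥ cost 48, so it is built.
Homeowner 1: others sum to 46; max(0, 48 - 46) = 2.
Homeowner 2: others sum to 44; max(0, 48 - 44) = 4.
Homeowner 3: others sum to 54; max(0, 48 - 54) = 0.
Homeowner 4: others sum to 42; max(0, 48 - 42) = 6.
Total collected = 2 + 4 + 0 + 6 = 12.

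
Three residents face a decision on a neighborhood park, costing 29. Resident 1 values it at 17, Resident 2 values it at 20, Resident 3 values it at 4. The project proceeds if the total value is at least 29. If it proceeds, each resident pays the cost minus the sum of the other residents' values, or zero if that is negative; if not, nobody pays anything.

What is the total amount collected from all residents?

13

Total value 41 ≥ cost 29, so it is built.
Resident 1: others sum to 24; max(0, 29 - 24) = 5.
Resident 2: others sum to 21; max(0, 29 - 21) = 8.
Resident 3: others sum to 37; max(0, 29 - 37) = 0.
Total collected = 5 + 8 + 0 = 13.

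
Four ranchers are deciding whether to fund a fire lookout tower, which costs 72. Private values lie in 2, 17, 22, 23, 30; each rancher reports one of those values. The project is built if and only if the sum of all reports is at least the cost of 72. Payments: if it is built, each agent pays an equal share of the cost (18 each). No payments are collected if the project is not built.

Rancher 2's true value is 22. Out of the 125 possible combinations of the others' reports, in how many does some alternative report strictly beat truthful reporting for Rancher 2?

24

Others report (2, 17, 23): truth gives 0; report 30 gives 4 > 0. Violating.
Others report (2, 17, 30): truth gives 0; report 23 gives 4 > 0. Violating.
Others report (2, 22, 22): truth gives 0; report 30 gives 4 > 0. Violating.
Others report (2, 22, 23): truth gives 0; report 30 gives 4 > 0. Violating.
Others report (2, 2, 2): truth gives 0; no alternative beats it.
Others report (2, 2, 17): truth gives 0; no alternative beats it.
(Checking all 125 profiles: 24 have a profitable deviation, 101 do not.)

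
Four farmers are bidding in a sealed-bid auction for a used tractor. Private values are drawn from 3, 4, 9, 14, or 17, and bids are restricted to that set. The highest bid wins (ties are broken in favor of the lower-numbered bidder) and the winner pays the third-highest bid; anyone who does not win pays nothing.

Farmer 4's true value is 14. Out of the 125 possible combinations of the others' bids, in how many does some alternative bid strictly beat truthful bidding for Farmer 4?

Others bid (3, 3, 14): truth gives 0; bid 17 gives 11 > 0. Violating.
Others bid (3, 4, 14): truth gives 0; bid 17 gives 10 > 0. Violating.
Others bid (3, 9, 14): truth gives 0; bid 17 gives 5 > 0. Violating.
Others bid (3, 14, 3): truth gives 0; bid 17 gives 11 > 0. Violating.
Others bid (3, 3, 3): truth gives 11; no alternative beats it.
Others bid (3, 3, 4): truth gives 11; no alternative beats it.
(Checking all 125 profiles: 27 have a profitable deviation, 98 do not.)

27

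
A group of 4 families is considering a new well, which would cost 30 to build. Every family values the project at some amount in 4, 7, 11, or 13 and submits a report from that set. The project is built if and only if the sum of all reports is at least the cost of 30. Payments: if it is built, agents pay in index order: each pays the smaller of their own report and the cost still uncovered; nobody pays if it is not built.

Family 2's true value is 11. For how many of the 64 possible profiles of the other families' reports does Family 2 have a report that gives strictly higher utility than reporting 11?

44

Others report (4, 7, 13): truth gives 0; report 7 gives 4 > 0. Violating.
Others report (4, 11, 11): truth gives 0; report 4 gives 7 > 0. Violating.
Others report (4, 11, 13): truth gives 0; report 4 gives 7 > 0. Violating.
Others report (4, 13, 7): truth gives 0; report 7 gives 4 > 0. Violating.
Others report (4, 4, 4): truth gives 0; no alternative beats it.
Others report (4, 4, 7): truth gives 0; no alternative beats it.
(Checking all 64 profiles: 44 have a profitable deviation, 20 do not.)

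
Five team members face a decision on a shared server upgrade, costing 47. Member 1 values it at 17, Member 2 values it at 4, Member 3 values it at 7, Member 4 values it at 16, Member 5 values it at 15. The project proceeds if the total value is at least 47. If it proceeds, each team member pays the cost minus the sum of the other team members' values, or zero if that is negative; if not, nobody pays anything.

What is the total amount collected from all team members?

12

Total value 59 ≥ cost 47, so it is built.
Member 1: others sum to 42; max(0, 47 - 42) = 5.
Member 2: others sum to 55; max(0, 47 - 55) = 0.
Member 3: others sum to 52; max(0, 47 - 52) = 0.
Member 4: others sum to 43; max(0, 47 - 43) = 4.
Member 5: others sum to 44; max(0, 47 - 44) = 3.
Total collected = 5 + 0 + 0 + 4 + 3 = 12.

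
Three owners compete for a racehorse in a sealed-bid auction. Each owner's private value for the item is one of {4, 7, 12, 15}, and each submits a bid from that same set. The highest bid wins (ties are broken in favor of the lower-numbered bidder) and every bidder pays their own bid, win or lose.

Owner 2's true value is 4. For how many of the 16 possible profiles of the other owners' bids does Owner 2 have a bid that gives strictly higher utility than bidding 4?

2

Others bid (4, 4): truth gives -4; bid 7 gives -3 > -4. Violating.
Others bid (4, 7): truth gives -4; bid 7 gives -3 > -4. Violating.
Others bid (4, 12): truth gives -4; no alternative beats it.
Others bid (4, 15): truth gives -4; no alternative beats it.
(Checking all 16 profiles: 2 have a profitable deviation, 14 do not.)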